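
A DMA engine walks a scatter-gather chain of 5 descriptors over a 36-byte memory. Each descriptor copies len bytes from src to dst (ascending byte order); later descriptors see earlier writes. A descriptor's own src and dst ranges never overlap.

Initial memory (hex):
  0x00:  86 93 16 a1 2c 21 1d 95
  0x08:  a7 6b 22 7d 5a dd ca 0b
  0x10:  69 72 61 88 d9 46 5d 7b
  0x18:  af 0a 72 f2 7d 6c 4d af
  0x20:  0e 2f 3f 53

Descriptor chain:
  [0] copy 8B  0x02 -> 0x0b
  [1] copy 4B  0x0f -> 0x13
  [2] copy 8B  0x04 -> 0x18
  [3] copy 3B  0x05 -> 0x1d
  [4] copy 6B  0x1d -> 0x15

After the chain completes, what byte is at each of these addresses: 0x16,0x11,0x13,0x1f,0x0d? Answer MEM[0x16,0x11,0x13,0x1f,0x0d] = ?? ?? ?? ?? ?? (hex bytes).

#0 dst[0x0b+8] := {0x16,0xa1,0x2c,0x21,0x1d,0x95,0xa7,0x6b}
#1 dst[0x13+4] := {0x1d,0x95,0xa7,0x6b}
#2 dst[0x18+8] := {0x2c,0x21,0x1d,0x95,0xa7,0x6b,0x22,0x16}
#3 dst[0x1d+3] := {0x21,0x1d,0x95}
#4 dst[0x15+6] := {0x21,0x1d,0x95,0x0e,0x2f,0x3f}
query mem[0x16]=0x1d, mem[0x11]=0xa7, mem[0x13]=0x1d, mem[0x1f]=0x95, mem[0x0d]=0x2c

MEM[0x16,0x11,0x13,0x1f,0x0d] = 1d a7 1d 95 2c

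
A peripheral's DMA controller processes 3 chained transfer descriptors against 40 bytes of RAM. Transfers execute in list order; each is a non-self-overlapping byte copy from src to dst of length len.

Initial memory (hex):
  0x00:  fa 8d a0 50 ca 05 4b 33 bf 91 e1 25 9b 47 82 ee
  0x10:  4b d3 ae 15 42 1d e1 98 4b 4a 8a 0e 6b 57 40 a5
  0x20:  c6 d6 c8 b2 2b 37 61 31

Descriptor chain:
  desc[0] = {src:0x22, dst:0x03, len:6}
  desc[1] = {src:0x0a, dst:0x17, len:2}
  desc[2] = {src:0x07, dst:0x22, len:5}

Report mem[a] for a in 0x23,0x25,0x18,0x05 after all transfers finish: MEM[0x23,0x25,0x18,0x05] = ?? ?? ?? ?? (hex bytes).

#0 dst[0x03+6] := {0xc8,0xb2,0x2b,0x37,0x61,0x31}
#1 dst[0x17+2] := {0xe1,0x25}
#2 dst[0x22+5] := {0x61,0x31,0x91,0xe1,0x25}
query mem[0x23]=0x31, mem[0x25]=0xe1, mem[0x18]=0x25, mem[0x05]=0x2b

MEM[0x23,0x25,0x18,0x05] = 31 e1 25 2b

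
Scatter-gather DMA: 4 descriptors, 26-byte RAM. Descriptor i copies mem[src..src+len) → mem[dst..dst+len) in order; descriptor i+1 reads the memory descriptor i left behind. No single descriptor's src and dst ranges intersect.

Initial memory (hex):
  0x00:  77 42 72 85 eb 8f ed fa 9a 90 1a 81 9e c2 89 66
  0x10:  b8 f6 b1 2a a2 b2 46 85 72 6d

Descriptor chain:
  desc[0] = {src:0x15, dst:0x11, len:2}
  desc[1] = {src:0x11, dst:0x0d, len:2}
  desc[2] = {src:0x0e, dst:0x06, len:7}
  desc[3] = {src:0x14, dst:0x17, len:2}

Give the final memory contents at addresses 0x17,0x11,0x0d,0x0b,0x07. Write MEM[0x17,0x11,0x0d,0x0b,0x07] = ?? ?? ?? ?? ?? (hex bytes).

MEM[0x17,0x11,0x0d,0x0b,0x07] = a2 b2 b2 2a 66

[0] 0x15->0x11 len=2 : b2 46
[1] 0x11->0x0d len=2 : b2 46
[2] 0x0e->0x06 len=7 : 46 66 b8 b2 46 2a a2
[3] 0x14->0x17 len=2 : a2 b2
query mem[0x17]=0xa2, mem[0x11]=0xb2, mem[0x0d]=0xb2, mem[0x0b]=0x2a, mem[0x07]=0x66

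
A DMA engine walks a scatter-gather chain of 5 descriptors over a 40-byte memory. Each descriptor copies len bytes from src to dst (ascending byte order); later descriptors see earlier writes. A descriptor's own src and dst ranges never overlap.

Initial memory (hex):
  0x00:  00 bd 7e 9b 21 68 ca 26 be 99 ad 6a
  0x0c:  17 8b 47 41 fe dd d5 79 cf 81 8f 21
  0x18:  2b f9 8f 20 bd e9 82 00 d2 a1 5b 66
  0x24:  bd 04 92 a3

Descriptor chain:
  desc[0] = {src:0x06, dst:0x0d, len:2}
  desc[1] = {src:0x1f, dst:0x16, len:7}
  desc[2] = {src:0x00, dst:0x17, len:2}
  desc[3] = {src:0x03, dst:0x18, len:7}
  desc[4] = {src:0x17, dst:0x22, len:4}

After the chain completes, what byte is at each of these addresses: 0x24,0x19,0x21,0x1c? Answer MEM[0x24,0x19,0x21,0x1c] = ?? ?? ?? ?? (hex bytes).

MEM[0x24,0x19,0x21,0x1c] = 21 21 a1 26

#0 dst[0x0d+2] := {0xca,0x26}
#1 dst[0x16+7] := {0x00,0xd2,0xa1,0x5b,0x66,0xbd,0x04}
#2 dst[0x17+2] := {0x00,0xbd}
#3 dst[0x18+7] := {0x9b,0x21,0x68,0xca,0x26,0xbe,0x99}
#4 dst[0x22+4] := {0x00,0x9b,0x21,0x68}
query mem[0x24]=0x21, mem[0x19]=0x21, mem[0x21]=0xa1, mem[0x1c]=0x26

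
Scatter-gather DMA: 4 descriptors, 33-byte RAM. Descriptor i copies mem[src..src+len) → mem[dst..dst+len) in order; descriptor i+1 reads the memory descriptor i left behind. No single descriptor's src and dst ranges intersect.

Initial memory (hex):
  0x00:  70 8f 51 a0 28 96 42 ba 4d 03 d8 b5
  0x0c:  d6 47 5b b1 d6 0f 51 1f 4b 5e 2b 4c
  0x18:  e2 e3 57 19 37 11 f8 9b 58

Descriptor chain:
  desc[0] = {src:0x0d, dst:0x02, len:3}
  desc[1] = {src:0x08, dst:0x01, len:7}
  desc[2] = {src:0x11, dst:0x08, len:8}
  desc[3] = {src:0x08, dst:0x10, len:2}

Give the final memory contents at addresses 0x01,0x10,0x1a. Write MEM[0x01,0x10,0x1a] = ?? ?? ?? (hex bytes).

  after D0: wrote 3B at 0x02 = 475bb1
  after D1: wrote 7B at 0x01 = 4d03d8b5d6475b
  after D2: wrote 8B at 0x08 = 0f511f4b5e2b4ce2
  after D3: wrote 2B at 0x10 = 0f51
query mem[0x01]=0x4d, mem[0x10]=0x0f, mem[0x1a]=0x57

MEM[0x01,0x10,0x1a] = 4d 0f 57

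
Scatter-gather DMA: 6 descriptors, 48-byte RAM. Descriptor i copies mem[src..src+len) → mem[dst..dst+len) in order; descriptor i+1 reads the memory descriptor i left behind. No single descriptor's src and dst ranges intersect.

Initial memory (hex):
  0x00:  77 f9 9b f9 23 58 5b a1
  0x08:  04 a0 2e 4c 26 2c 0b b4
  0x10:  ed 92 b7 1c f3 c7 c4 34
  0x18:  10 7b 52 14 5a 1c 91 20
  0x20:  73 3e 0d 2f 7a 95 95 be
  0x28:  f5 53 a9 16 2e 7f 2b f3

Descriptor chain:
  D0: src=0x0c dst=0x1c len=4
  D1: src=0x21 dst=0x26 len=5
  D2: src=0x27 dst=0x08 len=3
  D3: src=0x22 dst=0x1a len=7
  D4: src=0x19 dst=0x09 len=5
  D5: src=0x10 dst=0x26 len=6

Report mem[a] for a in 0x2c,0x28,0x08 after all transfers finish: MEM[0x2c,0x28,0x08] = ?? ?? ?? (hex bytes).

D0: mem[0x1c..0x1f] <- [26 2c 0b b4]
D1: mem[0x26..0x2a] <- [3e 0d 2f 7a 95]
D2: mem[0x08..0x0a] <- [0d 2f 7a]
D3: mem[0x1a..0x20] <- [0d 2f 7a 95 3e 0d 2f]
D4: mem[0x09..0x0d] <- [7b 0d 2f 7a 95]
D5: mem[0x26..0x2b] <- [ed 92 b7 1c f3 c7]
query mem[0x2c]=0x2e, mem[0x28]=0xb7, mem[0x08]=0x0d

MEM[0x2c,0x28,0x08] = 2e b7 0d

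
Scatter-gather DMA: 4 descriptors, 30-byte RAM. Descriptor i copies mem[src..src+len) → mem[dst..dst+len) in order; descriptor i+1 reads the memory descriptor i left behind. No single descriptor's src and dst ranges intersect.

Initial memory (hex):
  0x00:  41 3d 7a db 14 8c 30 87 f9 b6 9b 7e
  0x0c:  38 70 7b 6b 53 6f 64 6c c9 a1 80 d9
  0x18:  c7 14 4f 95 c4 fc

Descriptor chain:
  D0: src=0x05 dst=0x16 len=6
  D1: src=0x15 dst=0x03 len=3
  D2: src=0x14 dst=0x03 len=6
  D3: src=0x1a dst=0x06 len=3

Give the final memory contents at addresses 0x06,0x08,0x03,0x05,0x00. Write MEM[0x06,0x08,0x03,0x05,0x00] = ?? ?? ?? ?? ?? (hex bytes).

MEM[0x06,0x08,0x03,0x05,0x00] = b6 c4 c9 8c 41

  after D0: wrote 6B at 0x16 = 8c3087f9b69b
  after D1: wrote 3B at 0x03 = a18c30
  after D2: wrote 6B at 0x03 = c9a18c3087f9
  after D3: wrote 3B at 0x06 = b69bc4
query mem[0x06]=0xb6, mem[0x08]=0xc4, mem[0x03]=0xc9, mem[0x05]=0x8c, mem[0x00]=0x41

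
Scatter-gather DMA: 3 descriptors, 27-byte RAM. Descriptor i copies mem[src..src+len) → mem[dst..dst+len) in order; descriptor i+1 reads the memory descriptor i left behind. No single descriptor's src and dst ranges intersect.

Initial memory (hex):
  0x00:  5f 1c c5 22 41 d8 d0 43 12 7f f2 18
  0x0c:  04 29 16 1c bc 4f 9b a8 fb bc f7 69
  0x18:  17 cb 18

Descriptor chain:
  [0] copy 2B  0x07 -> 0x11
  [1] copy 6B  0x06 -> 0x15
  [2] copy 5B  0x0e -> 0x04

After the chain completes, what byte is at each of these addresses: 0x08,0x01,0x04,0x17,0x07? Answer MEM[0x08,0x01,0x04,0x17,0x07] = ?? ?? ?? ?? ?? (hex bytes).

[0] 0x07->0x11 len=2 : 43 12
[1] 0x06->0x15 len=6 : d0 43 12 7f f2 18
[2] 0x0e->0x04 len=5 : 16 1c bc 43 12
query mem[0x08]=0x12, mem[0x01]=0x1c, mem[0x04]=0x16, mem[0x17]=0x12, mem[0x07]=0x43

MEM[0x08,0x01,0x04,0x17,0x07] = 12 1c 16 12 43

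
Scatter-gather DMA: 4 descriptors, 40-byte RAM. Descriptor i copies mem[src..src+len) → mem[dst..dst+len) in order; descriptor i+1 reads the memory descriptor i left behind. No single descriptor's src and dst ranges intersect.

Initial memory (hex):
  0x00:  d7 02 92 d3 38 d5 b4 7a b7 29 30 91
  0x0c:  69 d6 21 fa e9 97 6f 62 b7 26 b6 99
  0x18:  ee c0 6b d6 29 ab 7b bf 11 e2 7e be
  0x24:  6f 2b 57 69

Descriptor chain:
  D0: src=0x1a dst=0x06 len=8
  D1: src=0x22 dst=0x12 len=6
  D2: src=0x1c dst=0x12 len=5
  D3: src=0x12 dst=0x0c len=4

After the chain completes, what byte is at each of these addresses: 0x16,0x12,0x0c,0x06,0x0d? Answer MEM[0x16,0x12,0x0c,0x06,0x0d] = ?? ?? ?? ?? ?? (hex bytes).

[0] 0x1a->0x06 len=8 : 6b d6 29 ab 7b bf 11 e2
[1] 0x22->0x12 len=6 : 7e be 6f 2b 57 69
[2] 0x1c->0x12 len=5 : 29 ab 7b bf 11
[3] 0x12->0x0c len=4 : 29 ab 7b bf
query mem[0x16]=0x11, mem[0x12]=0x29, mem[0x0c]=0x29, mem[0x06]=0x6b, mem[0x0d]=0xab

MEM[0x16,0x12,0x0c,0x06,0x0d] = 11 29 29 6b ab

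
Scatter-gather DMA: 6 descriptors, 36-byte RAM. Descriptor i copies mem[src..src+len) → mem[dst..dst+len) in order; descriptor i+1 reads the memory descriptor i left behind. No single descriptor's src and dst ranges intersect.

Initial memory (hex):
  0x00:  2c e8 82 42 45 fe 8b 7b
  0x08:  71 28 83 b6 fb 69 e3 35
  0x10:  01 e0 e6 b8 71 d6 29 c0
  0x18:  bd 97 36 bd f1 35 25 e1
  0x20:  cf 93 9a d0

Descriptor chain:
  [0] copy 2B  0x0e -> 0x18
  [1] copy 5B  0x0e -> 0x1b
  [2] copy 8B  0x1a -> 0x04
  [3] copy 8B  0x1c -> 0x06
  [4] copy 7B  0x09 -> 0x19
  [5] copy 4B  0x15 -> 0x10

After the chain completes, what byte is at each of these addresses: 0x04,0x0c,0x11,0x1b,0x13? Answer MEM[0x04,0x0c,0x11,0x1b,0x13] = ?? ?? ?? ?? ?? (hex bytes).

MEM[0x04,0x0c,0x11,0x1b,0x13] = 36 9a 29 93 e3

[0] 0x0e->0x18 len=2 : e3 35
[1] 0x0e->0x1b len=5 : e3 35 01 e0 e6
[2] 0x1a->0x04 len=8 : 36 e3 35 01 e0 e6 cf 93
[3] 0x1c->0x06 len=8 : 35 01 e0 e6 cf 93 9a d0
[4] 0x09->0x19 len=7 : e6 cf 93 9a d0 e3 35
[5] 0x15->0x10 len=4 : d6 29 c0 e3
query mem[0x04]=0x36, mem[0x0c]=0x9a, mem[0x11]=0x29, mem[0x1b]=0x93, mem[0x13]=0xe3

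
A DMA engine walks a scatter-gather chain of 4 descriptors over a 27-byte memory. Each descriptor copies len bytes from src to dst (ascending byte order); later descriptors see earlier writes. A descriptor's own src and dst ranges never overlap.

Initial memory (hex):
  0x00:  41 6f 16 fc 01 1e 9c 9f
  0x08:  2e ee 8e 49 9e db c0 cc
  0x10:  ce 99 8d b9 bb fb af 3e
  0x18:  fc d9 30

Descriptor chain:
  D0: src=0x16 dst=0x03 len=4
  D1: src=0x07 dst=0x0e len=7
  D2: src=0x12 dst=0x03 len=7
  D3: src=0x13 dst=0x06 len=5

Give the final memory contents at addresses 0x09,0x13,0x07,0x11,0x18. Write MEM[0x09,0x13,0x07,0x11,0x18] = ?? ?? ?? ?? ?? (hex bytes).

#0 dst[0x03+4] := {0xaf,0x3e,0xfc,0xd9}
#1 dst[0x0e+7] := {0x9f,0x2e,0xee,0x8e,0x49,0x9e,0xdb}
#2 dst[0x03+7] := {0x49,0x9e,0xdb,0xfb,0xaf,0x3e,0xfc}
#3 dst[0x06+5] := {0x9e,0xdb,0xfb,0xaf,0x3e}
query mem[0x09]=0xaf, mem[0x13]=0x9e, mem[0x07]=0xdb, mem[0x11]=0x8e, mem[0x18]=0xfc

MEM[0x09,0x13,0x07,0x11,0x18] = af 9e db 8e fc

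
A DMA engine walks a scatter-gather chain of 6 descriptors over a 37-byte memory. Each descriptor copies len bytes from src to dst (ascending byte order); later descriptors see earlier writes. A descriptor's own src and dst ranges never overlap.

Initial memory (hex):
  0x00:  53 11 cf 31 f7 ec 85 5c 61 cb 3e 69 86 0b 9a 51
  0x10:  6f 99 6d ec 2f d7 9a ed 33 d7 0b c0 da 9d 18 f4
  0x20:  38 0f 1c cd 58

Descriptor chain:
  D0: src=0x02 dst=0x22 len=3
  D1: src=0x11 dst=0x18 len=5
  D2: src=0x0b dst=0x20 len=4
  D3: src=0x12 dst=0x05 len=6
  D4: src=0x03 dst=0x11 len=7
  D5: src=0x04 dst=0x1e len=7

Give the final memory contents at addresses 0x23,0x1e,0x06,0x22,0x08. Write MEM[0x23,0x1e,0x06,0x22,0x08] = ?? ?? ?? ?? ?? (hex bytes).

#0 dst[0x22+3] := {0xcf,0x31,0xf7}
#1 dst[0x18+5] := {0x99,0x6d,0xec,0x2f,0xd7}
#2 dst[0x20+4] := {0x69,0x86,0x0b,0x9a}
#3 dst[0x05+6] := {0x6d,0xec,0x2f,0xd7,0x9a,0xed}
#4 dst[0x11+7] := {0x31,0xf7,0x6d,0xec,0x2f,0xd7,0x9a}
#5 dst[0x1e+7] := {0xf7,0x6d,0xec,0x2f,0xd7,0x9a,0xed}
query mem[0x23]=0x9a, mem[0x1e]=0xf7, mem[0x06]=0xec, mem[0x22]=0xd7, mem[0x08]=0xd7

MEM[0x23,0x1e,0x06,0x22,0x08] = 9a f7 ec d7 d7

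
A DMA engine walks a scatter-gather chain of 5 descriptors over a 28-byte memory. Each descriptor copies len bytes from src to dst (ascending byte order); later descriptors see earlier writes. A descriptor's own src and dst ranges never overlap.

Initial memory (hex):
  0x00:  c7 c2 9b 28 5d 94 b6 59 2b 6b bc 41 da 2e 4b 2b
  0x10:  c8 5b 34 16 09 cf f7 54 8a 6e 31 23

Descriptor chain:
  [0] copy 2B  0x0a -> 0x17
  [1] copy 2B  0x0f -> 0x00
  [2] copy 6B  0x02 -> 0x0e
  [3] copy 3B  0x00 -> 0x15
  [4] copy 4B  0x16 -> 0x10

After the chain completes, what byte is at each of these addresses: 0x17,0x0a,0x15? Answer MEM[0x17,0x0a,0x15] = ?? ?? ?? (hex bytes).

MEM[0x17,0x0a,0x15] = 9b bc 2b

  after D0: wrote 2B at 0x17 = bc41
  after D1: wrote 2B at 0x00 = 2bc8
  after D2: wrote 6B at 0x0e = 9b285d94b659
  after D3: wrote 3B at 0x15 = 2bc89b
  after D4: wrote 4B at 0x10 = c89b416e
query mem[0x17]=0x9b, mem[0x0a]=0xbc, mem[0x15]=0x2b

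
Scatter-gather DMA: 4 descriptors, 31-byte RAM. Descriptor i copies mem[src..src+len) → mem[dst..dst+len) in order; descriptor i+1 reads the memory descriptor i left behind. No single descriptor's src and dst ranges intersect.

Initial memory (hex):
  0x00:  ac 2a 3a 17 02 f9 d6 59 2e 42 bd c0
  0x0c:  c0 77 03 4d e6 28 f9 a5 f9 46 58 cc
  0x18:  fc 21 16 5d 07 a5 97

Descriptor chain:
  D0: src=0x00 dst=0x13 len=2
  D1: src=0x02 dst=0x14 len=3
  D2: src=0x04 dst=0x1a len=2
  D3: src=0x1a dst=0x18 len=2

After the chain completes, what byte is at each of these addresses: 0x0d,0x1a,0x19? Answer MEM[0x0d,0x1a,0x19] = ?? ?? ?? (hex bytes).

MEM[0x0d,0x1a,0x19] = 77 02 f9

#0 dst[0x13+2] := {0xac,0x2a}
#1 dst[0x14+3] := {0x3a,0x17,0x02}
#2 dst[0x1a+2] := {0x02,0xf9}
#3 dst[0x18+2] := {0x02,0xf9}
query mem[0x0d]=0x77, mem[0x1a]=0x02, mem[0x19]=0xf9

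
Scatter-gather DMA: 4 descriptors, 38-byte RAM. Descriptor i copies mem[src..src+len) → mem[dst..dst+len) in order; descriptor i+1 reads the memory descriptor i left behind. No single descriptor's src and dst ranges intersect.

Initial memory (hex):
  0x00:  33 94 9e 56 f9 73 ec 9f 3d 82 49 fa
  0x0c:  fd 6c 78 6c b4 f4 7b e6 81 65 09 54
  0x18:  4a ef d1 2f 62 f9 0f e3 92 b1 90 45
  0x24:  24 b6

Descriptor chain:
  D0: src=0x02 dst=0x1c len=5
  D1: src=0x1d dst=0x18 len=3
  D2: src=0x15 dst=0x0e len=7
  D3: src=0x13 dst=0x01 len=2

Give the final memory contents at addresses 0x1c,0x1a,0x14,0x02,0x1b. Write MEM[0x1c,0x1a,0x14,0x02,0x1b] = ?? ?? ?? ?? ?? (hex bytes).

[0] 0x02->0x1c len=5 : 9e 56 f9 73 ec
[1] 0x1d->0x18 len=3 : 56 f9 73
[2] 0x15->0x0e len=7 : 65 09 54 56 f9 73 2f
[3] 0x13->0x01 len=2 : 73 2f
query mem[0x1c]=0x9e, mem[0x1a]=0x73, mem[0x14]=0x2f, mem[0x02]=0x2f, mem[0x1b]=0x2f

MEM[0x1c,0x1a,0x14,0x02,0x1b] = 9e 73 2f 2f 2f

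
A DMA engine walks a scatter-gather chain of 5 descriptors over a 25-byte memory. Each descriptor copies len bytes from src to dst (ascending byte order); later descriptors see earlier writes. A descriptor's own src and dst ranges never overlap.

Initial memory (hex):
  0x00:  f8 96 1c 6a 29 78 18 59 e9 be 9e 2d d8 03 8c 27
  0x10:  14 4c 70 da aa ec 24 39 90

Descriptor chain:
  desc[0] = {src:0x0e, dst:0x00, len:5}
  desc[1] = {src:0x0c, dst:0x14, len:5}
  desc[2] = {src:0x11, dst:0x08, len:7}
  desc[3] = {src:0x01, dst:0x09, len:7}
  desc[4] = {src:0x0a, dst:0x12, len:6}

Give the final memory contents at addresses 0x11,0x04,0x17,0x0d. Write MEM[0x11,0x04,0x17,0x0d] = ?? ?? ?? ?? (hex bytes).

#0 dst[0x00+5] := {0x8c,0x27,0x14,0x4c,0x70}
#1 dst[0x14+5] := {0xd8,0x03,0x8c,0x27,0x14}
#2 dst[0x08+7] := {0x4c,0x70,0xda,0xd8,0x03,0x8c,0x27}
#3 dst[0x09+7] := {0x27,0x14,0x4c,0x70,0x78,0x18,0x59}
#4 dst[0x12+6] := {0x14,0x4c,0x70,0x78,0x18,0x59}
query mem[0x11]=0x4c, mem[0x04]=0x70, mem[0x17]=0x59, mem[0x0d]=0x78

MEM[0x11,0x04,0x17,0x0d] = 4c 70 59 78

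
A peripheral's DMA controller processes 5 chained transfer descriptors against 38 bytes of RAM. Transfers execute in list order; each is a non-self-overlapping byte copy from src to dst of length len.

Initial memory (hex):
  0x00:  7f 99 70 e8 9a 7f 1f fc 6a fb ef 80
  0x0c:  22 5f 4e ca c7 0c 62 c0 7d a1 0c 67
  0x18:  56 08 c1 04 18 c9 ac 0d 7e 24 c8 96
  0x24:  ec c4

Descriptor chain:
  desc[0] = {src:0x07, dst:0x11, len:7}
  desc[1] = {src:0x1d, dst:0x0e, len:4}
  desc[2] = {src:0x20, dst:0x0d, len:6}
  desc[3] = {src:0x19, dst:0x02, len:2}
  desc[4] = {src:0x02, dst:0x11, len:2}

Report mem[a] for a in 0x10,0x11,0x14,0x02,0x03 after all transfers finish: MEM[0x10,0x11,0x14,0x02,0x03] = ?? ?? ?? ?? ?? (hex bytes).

D0: mem[0x11..0x17] <- [fc 6a fb ef 80 22 5f]
D1: mem[0x0e..0x11] <- [c9 ac 0d 7e]
D2: mem[0x0d..0x12] <- [7e 24 c8 96 ec c4]
D3: mem[0x02..0x03] <- [08 c1]
D4: mem[0x11..0x12] <- [08 c1]
query mem[0x10]=0x96, mem[0x11]=0x08, mem[0x14]=0xef, mem[0x02]=0x08, mem[0x03]=0xc1

MEM[0x10,0x11,0x14,0x02,0x03] = 96 08 ef 08 c1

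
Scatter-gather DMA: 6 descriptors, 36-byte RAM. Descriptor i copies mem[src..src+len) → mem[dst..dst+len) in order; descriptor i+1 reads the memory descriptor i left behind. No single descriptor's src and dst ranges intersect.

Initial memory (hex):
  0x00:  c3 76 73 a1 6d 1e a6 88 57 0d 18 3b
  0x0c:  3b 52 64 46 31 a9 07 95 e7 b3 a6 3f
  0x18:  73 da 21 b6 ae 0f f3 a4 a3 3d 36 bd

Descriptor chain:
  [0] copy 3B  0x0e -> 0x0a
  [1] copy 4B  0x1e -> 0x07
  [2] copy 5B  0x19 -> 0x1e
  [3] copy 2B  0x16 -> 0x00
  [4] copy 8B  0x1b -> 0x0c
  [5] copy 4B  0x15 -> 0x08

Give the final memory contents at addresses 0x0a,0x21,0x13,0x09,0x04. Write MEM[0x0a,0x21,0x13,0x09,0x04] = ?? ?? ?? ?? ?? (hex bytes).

  after D0: wrote 3B at 0x0a = 644631
  after D1: wrote 4B at 0x07 = f3a4a33d
  after D2: wrote 5B at 0x1e = da21b6ae0f
  after D3: wrote 2B at 0x00 = a63f
  after D4: wrote 8B at 0x0c = b6ae0fda21b6ae0f
  after D5: wrote 4B at 0x08 = b3a63f73
query mem[0x0a]=0x3f, mem[0x21]=0xae, mem[0x13]=0x0f, mem[0x09]=0xa6, mem[0x04]=0x6d

MEM[0x0a,0x21,0x13,0x09,0x04] = 3f ae 0f a6 6d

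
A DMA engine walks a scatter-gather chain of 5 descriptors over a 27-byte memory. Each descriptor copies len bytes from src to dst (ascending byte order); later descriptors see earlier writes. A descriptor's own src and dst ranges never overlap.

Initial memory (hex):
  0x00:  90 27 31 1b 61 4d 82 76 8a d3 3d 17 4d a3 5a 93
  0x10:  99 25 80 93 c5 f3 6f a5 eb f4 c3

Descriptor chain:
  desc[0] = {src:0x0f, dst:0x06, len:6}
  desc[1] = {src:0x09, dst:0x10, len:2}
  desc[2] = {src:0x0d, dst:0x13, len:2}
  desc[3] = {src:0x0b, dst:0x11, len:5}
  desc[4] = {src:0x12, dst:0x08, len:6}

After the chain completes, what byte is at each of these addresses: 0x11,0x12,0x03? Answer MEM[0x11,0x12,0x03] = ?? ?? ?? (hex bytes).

  after D0: wrote 6B at 0x06 = 9399258093c5
  after D1: wrote 2B at 0x10 = 8093
  after D2: wrote 2B at 0x13 = a35a
  after D3: wrote 5B at 0x11 = c54da35a93
  after D4: wrote 6B at 0x08 = 4da35a936fa5
query mem[0x11]=0xc5, mem[0x12]=0x4d, mem[0x03]=0x1b

MEM[0x11,0x12,0x03] = c5 4d 1b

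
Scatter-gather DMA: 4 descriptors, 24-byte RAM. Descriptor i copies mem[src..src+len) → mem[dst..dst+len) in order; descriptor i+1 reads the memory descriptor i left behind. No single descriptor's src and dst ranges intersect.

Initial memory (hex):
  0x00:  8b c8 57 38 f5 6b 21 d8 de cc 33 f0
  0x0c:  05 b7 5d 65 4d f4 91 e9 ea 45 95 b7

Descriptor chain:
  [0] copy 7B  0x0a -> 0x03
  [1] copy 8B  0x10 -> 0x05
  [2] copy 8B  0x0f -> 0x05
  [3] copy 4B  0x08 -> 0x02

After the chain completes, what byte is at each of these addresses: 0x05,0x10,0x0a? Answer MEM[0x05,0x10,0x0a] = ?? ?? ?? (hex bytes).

[0] 0x0a->0x03 len=7 : 33 f0 05 b7 5d 65 4d
[1] 0x10->0x05 len=8 : 4d f4 91 e9 ea 45 95 b7
[2] 0x0f->0x05 len=8 : 65 4d f4 91 e9 ea 45 95
[3] 0x08->0x02 len=4 : 91 e9 ea 45
query mem[0x05]=0x45, mem[0x10]=0x4d, mem[0x0a]=0xea

MEM[0x05,0x10,0x0a] = 45 4d ea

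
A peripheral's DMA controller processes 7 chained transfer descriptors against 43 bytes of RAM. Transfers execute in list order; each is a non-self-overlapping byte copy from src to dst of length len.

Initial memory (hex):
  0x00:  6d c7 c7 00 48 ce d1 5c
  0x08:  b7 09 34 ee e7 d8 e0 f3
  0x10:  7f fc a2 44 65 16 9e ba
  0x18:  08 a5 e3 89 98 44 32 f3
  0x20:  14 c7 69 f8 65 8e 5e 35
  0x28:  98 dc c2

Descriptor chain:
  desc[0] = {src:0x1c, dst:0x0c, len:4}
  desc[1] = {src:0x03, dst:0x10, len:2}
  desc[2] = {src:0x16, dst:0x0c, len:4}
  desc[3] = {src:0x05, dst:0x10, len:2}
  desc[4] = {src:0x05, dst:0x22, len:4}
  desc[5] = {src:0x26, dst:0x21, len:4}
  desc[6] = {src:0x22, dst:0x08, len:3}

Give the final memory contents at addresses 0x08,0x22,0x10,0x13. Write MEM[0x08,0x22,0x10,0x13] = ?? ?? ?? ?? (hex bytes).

MEM[0x08,0x22,0x10,0x13] = 35 35 ce 44

D0: mem[0x0c..0x0f] <- [98 44 32 f3]
D1: mem[0x10..0x11] <- [00 48]
D2: mem[0x0c..0x0f] <- [9e ba 08 a5]
D3: mem[0x10..0x11] <- [ce d1]
D4: mem[0x22..0x25] <- [ce d1 5c b7]
D5: mem[0x21..0x24] <- [5e 35 98 dc]
D6: mem[0x08..0x0a] <- [35 98 dc]
query mem[0x08]=0x35, mem[0x22]=0x35, mem[0x10]=0xce, mem[0x13]=0x44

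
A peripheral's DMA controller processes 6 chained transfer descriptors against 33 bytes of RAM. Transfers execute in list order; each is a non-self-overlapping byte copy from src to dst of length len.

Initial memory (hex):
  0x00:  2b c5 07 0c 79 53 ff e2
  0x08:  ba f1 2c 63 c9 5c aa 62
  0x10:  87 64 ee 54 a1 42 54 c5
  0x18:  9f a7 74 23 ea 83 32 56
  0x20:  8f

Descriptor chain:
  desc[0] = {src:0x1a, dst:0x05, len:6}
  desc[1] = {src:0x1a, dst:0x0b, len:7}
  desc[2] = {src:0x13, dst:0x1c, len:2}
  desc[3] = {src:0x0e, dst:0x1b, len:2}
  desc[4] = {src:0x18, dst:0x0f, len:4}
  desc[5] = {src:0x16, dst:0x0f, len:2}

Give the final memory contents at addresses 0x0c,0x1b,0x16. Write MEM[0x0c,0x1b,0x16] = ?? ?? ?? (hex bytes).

MEM[0x0c,0x1b,0x16] = 23 83 54

D0: mem[0x05..0x0a] <- [74 23 ea 83 32 56]
D1: mem[0x0b..0x11] <- [74 23 ea 83 32 56 8f]
D2: mem[0x1c..0x1d] <- [54 a1]
D3: mem[0x1b..0x1c] <- [83 32]
D4: mem[0x0f..0x12] <- [9f a7 74 83]
D5: mem[0x0f..0x10] <- [54 c5]
query mem[0x0c]=0x23, mem[0x1b]=0x83, mem[0x16]=0x54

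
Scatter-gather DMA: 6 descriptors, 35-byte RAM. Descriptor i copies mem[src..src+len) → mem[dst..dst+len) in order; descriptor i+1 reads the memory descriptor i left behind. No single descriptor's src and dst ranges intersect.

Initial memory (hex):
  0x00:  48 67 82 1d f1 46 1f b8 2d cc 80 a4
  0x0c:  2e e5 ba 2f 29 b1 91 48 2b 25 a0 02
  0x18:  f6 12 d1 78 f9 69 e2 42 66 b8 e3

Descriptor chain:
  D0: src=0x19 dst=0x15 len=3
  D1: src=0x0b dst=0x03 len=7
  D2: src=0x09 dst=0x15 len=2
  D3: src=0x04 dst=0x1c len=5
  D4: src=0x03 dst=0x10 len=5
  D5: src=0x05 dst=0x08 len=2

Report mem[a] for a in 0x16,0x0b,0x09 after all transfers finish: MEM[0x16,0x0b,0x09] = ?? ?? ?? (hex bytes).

#0 dst[0x15+3] := {0x12,0xd1,0x78}
#1 dst[0x03+7] := {0xa4,0x2e,0xe5,0xba,0x2f,0x29,0xb1}
#2 dst[0x15+2] := {0xb1,0x80}
#3 dst[0x1c+5] := {0x2e,0xe5,0xba,0x2f,0x29}
#4 dst[0x10+5] := {0xa4,0x2e,0xe5,0xba,0x2f}
#5 dst[0x08+2] := {0xe5,0xba}
query mem[0x16]=0x80, mem[0x0b]=0xa4, mem[0x09]=0xba

MEM[0x16,0x0b,0x09] = 80 a4 ba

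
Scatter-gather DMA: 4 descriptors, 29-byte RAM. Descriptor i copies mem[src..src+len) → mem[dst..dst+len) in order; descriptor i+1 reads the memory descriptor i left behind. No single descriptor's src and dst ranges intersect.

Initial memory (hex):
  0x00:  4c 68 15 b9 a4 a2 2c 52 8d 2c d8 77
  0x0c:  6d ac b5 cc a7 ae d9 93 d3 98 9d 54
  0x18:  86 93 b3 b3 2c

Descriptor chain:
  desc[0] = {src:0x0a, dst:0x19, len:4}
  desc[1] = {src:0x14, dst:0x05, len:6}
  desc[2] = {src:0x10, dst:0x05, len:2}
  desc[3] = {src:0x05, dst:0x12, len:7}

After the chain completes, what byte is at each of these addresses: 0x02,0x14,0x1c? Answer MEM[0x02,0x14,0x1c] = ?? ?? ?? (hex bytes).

D0: mem[0x19..0x1c] <- [d8 77 6d ac]
D1: mem[0x05..0x0a] <- [d3 98 9d 54 86 d8]
D2: mem[0x05..0x06] <- [a7 ae]
D3: mem[0x12..0x18] <- [a7 ae 9d 54 86 d8 77]
query mem[0x02]=0x15, mem[0x14]=0x9d, mem[0x1c]=0xac

MEM[0x02,0x14,0x1c] = 15 9d ac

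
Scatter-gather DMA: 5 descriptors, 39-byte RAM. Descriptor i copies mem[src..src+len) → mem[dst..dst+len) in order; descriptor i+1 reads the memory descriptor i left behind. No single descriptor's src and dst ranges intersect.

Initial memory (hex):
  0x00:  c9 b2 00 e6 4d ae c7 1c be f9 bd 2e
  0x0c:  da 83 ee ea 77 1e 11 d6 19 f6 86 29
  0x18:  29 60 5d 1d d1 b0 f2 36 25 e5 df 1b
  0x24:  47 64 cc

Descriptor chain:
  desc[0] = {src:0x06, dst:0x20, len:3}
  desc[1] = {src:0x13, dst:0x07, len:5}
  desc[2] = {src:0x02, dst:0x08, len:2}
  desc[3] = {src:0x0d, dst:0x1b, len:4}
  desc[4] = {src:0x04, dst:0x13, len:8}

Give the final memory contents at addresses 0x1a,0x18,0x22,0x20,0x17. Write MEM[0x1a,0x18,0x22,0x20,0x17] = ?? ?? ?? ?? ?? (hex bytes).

MEM[0x1a,0x18,0x22,0x20,0x17] = 29 e6 be c7 00

#0 dst[0x20+3] := {0xc7,0x1c,0xbe}
#1 dst[0x07+5] := {0xd6,0x19,0xf6,0x86,0x29}
#2 dst[0x08+2] := {0x00,0xe6}
#3 dst[0x1b+4] := {0x83,0xee,0xea,0x77}
#4 dst[0x13+8] := {0x4d,0xae,0xc7,0xd6,0x00,0xe6,0x86,0x29}
query mem[0x1a]=0x29, mem[0x18]=0xe6, mem[0x22]=0xbe, mem[0x20]=0xc7, mem[0x17]=0x00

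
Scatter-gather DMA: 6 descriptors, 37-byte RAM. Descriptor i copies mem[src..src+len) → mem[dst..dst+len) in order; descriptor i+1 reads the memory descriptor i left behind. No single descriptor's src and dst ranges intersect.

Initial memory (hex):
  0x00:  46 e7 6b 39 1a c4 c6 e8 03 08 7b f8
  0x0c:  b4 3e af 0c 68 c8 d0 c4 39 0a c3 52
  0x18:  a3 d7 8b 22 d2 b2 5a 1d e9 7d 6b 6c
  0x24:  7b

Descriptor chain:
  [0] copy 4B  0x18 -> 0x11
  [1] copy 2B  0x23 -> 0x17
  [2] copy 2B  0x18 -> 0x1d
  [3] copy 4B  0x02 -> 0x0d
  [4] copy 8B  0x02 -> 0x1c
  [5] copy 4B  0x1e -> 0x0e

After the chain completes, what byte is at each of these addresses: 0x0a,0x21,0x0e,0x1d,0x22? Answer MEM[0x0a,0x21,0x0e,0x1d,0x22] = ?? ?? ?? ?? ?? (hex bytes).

D0: mem[0x11..0x14] <- [a3 d7 8b 22]
D1: mem[0x17..0x18] <- [6c 7b]
D2: mem[0x1d..0x1e] <- [7b d7]
D3: mem[0x0d..0x10] <- [6b 39 1a c4]
D4: mem[0x1c..0x23] <- [6b 39 1a c4 c6 e8 03 08]
D5: mem[0x0e..0x11] <- [1a c4 c6 e8]
query mem[0x0a]=0x7b, mem[0x21]=0xe8, mem[0x0e]=0x1a, mem[0x1d]=0x39, mem[0x22]=0x03

MEM[0x0a,0x21,0x0e,0x1d,0x22] = 7b e8 1a 39 03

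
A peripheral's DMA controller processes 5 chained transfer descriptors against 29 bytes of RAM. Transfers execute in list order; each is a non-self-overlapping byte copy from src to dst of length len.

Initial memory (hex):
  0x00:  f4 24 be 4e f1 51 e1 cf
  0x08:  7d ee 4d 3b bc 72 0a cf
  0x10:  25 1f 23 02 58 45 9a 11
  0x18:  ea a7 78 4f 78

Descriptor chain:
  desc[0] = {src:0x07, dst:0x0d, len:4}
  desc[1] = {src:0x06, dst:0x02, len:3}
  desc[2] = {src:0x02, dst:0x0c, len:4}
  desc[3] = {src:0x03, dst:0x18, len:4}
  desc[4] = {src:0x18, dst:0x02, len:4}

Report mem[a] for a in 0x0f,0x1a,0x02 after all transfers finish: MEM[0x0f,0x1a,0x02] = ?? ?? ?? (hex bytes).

MEM[0x0f,0x1a,0x02] = 51 51 cf

#0 dst[0x0d+4] := {0xcf,0x7d,0xee,0x4d}
#1 dst[0x02+3] := {0xe1,0xcf,0x7d}
#2 dst[0x0c+4] := {0xe1,0xcf,0x7d,0x51}
#3 dst[0x18+4] := {0xcf,0x7d,0x51,0xe1}
#4 dst[0x02+4] := {0xcf,0x7d,0x51,0xe1}
query mem[0x0f]=0x51, mem[0x1a]=0x51, mem[0x02]=0xcf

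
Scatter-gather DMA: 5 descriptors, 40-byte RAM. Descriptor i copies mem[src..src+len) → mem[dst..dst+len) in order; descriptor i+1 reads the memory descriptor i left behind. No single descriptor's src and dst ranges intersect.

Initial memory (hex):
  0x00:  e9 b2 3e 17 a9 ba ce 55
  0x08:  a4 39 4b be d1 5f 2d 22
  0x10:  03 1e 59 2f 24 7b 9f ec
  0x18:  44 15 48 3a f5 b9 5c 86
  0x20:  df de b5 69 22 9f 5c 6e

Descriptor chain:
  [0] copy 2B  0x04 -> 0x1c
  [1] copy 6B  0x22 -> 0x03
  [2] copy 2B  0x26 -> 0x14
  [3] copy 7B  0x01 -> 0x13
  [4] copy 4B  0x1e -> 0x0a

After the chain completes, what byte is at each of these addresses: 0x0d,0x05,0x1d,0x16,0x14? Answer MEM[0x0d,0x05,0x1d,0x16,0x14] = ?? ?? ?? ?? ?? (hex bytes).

MEM[0x0d,0x05,0x1d,0x16,0x14] = de 22 ba 69 3e

  after D0: wrote 2B at 0x1c = a9ba
  after D1: wrote 6B at 0x03 = b569229f5c6e
  after D2: wrote 2B at 0x14 = 5c6e
  after D3: wrote 7B at 0x13 = b23eb569229f5c
  after D4: wrote 4B at 0x0a = 5c86dfde
query mem[0x0d]=0xde, mem[0x05]=0x22, mem[0x1d]=0xba, mem[0x16]=0x69, mem[0x14]=0x3e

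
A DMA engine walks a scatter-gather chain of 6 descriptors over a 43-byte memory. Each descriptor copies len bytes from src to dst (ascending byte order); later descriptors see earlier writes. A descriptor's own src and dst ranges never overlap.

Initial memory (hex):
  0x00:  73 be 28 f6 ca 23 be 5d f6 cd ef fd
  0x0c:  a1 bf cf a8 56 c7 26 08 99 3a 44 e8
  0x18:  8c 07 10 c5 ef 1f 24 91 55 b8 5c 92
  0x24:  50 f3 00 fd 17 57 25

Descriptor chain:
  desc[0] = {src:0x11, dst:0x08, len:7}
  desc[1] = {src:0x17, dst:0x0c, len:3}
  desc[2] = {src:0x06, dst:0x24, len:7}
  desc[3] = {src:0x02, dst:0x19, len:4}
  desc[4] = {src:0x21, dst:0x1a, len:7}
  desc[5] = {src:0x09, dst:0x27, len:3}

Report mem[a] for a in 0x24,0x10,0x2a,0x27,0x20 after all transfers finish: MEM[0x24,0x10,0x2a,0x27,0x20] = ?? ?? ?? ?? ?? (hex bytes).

MEM[0x24,0x10,0x2a,0x27,0x20] = be 56 e8 26 26

[0] 0x11->0x08 len=7 : c7 26 08 99 3a 44 e8
[1] 0x17->0x0c len=3 : e8 8c 07
[2] 0x06->0x24 len=7 : be 5d c7 26 08 99 e8
[3] 0x02->0x19 len=4 : 28 f6 ca 23
[4] 0x21->0x1a len=7 : b8 5c 92 be 5d c7 26
[5] 0x09->0x27 len=3 : 26 08 99
query mem[0x24]=0xbe, mem[0x10]=0x56, mem[0x2a]=0xe8, mem[0x27]=0x26, mem[0x20]=0x26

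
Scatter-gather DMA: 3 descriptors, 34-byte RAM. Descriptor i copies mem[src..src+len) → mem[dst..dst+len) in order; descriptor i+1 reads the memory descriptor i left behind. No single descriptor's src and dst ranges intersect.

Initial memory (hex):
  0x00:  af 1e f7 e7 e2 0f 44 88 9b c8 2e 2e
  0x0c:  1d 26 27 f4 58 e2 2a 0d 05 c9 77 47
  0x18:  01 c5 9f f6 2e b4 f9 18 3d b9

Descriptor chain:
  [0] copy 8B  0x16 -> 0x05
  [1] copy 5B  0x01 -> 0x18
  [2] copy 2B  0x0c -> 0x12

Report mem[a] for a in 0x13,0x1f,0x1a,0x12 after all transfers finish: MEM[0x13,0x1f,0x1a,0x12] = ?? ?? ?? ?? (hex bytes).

MEM[0x13,0x1f,0x1a,0x12] = 26 18 e7 b4

#0 dst[0x05+8] := {0x77,0x47,0x01,0xc5,0x9f,0xf6,0x2e,0xb4}
#1 dst[0x18+5] := {0x1e,0xf7,0xe7,0xe2,0x77}
#2 dst[0x12+2] := {0xb4,0x26}
query mem[0x13]=0x26, mem[0x1f]=0x18, mem[0x1a]=0xe7, mem[0x12]=0xb4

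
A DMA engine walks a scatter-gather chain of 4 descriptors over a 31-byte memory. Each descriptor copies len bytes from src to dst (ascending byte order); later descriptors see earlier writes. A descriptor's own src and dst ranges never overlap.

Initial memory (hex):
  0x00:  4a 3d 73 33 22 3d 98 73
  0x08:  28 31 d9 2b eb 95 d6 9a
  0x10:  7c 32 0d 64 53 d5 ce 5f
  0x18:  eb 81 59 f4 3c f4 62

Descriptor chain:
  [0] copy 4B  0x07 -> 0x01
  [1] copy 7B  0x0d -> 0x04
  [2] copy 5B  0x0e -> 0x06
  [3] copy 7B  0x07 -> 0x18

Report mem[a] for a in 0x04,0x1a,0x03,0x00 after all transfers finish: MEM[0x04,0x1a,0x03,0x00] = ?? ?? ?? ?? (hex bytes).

MEM[0x04,0x1a,0x03,0x00] = 95 32 31 4a

  after D0: wrote 4B at 0x01 = 732831d9
  after D1: wrote 7B at 0x04 = 95d69a7c320d64
  after D2: wrote 5B at 0x06 = d69a7c320d
  after D3: wrote 7B at 0x18 = 9a7c320d2beb95
query mem[0x04]=0x95, mem[0x1a]=0x32, mem[0x03]=0x31, mem[0x00]=0x4a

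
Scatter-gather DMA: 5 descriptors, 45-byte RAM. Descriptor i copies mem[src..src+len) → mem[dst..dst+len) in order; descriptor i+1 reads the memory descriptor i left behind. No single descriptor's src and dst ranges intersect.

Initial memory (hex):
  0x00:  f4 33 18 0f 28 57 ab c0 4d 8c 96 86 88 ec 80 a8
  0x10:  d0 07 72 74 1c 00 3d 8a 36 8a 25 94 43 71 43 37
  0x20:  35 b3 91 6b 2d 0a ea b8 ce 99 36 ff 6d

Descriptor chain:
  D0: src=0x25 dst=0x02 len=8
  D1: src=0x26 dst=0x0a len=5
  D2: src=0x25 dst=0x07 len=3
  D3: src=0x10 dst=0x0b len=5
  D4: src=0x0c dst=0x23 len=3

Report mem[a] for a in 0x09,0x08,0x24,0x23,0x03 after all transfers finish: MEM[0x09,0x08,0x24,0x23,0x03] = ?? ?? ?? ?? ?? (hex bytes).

MEM[0x09,0x08,0x24,0x23,0x03] = b8 ea 72 07 ea

[0] 0x25->0x02 len=8 : 0a ea b8 ce 99 36 ff 6d
[1] 0x26->0x0a len=5 : ea b8 ce 99 36
[2] 0x25->0x07 len=3 : 0a ea b8
[3] 0x10->0x0b len=5 : d0 07 72 74 1c
[4] 0x0c->0x23 len=3 : 07 72 74
query mem[0x09]=0xb8, mem[0x08]=0xea, mem[0x24]=0x72, mem[0x23]=0x07, mem[0x03]=0xea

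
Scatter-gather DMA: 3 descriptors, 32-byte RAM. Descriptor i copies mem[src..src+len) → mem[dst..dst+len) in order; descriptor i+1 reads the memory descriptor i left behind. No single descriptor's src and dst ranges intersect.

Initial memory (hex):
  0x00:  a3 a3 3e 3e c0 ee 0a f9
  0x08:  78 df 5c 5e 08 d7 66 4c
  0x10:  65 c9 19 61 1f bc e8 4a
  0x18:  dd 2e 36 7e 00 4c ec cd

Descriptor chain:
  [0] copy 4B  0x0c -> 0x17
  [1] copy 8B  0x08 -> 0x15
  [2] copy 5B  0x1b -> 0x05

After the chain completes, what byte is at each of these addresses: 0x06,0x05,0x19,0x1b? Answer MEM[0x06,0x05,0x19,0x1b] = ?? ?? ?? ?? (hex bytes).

MEM[0x06,0x05,0x19,0x1b] = 4c 66 08 66

#0 dst[0x17+4] := {0x08,0xd7,0x66,0x4c}
#1 dst[0x15+8] := {0x78,0xdf,0x5c,0x5e,0x08,0xd7,0x66,0x4c}
#2 dst[0x05+5] := {0x66,0x4c,0x4c,0xec,0xcd}
query mem[0x06]=0x4c, mem[0x05]=0x66, mem[0x19]=0x08, mem[0x1b]=0x66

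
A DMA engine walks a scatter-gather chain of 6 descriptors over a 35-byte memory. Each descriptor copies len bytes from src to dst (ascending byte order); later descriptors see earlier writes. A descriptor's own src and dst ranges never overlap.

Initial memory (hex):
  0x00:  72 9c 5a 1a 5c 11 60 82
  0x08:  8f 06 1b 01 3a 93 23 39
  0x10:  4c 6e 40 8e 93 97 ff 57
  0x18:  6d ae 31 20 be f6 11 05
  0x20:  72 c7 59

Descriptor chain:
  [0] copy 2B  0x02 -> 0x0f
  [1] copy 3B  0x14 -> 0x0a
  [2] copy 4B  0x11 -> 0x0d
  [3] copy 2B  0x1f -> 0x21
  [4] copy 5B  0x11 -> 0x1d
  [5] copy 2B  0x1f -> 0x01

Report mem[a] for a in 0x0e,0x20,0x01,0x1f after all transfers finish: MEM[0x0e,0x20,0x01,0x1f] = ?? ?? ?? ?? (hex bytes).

MEM[0x0e,0x20,0x01,0x1f] = 40 93 8e 8e

D0: mem[0x0f..0x10] <- [5a 1a]
D1: mem[0x0a..0x0c] <- [93 97 ff]
D2: mem[0x0d..0x10] <- [6e 40 8e 93]
D3: mem[0x21..0x22] <- [05 72]
D4: mem[0x1d..0x21] <- [6e 40 8e 93 97]
D5: mem[0x01..0x02] <- [8e 93]
query mem[0x0e]=0x40, mem[0x20]=0x93, mem[0x01]=0x8e, mem[0x1f]=0x8e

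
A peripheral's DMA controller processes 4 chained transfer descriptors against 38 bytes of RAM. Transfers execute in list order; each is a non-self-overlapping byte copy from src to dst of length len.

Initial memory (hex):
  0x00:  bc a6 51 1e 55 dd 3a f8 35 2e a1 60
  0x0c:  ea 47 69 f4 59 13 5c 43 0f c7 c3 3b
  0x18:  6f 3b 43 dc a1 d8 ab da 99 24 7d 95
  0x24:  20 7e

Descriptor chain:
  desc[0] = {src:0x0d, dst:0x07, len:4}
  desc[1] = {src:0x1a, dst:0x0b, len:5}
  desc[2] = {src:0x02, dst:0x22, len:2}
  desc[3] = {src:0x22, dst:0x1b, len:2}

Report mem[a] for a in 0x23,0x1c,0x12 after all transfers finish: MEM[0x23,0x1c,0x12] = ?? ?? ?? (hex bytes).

MEM[0x23,0x1c,0x12] = 1e 1e 5c

#0 dst[0x07+4] := {0x47,0x69,0xf4,0x59}
#1 dst[0x0b+5] := {0x43,0xdc,0xa1,0xd8,0xab}
#2 dst[0x22+2] := {0x51,0x1e}
#3 dst[0x1b+2] := {0x51,0x1e}
query mem[0x23]=0x1e, mem[0x1c]=0x1e, mem[0x12]=0x5c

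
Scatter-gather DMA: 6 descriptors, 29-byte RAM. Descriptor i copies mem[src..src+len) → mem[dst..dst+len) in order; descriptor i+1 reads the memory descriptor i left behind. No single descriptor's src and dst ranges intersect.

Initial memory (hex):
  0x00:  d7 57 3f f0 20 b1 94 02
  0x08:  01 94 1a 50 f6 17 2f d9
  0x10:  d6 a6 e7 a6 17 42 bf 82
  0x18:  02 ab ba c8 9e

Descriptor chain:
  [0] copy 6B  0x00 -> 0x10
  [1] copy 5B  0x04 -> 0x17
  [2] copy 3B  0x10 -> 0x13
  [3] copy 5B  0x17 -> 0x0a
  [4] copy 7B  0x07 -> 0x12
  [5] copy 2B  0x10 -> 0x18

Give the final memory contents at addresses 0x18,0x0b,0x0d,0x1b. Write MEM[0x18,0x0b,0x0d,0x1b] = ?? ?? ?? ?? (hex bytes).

D0: mem[0x10..0x15] <- [d7 57 3f f0 20 b1]
D1: mem[0x17..0x1b] <- [20 b1 94 02 01]
D2: mem[0x13..0x15] <- [d7 57 3f]
D3: mem[0x0a..0x0e] <- [20 b1 94 02 01]
D4: mem[0x12..0x18] <- [02 01 94 20 b1 94 02]
D5: mem[0x18..0x19] <- [d7 57]
query mem[0x18]=0xd7, mem[0x0b]=0xb1, mem[0x0d]=0x02, mem[0x1b]=0x01

MEM[0x18,0x0b,0x0d,0x1b] = d7 b1 02 01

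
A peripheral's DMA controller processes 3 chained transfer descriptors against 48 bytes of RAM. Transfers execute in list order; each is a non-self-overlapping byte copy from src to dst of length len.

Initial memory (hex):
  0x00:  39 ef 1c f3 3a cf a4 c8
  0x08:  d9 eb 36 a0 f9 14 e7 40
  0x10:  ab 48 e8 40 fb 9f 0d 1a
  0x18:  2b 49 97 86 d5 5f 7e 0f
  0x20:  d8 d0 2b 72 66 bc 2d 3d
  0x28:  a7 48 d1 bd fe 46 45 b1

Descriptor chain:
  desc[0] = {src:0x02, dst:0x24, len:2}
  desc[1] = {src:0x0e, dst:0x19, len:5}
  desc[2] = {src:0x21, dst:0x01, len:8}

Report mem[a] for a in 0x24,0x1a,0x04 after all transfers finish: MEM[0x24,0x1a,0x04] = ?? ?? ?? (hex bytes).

MEM[0x24,0x1a,0x04] = 1c 40 1c

#0 dst[0x24+2] := {0x1c,0xf3}
#1 dst[0x19+5] := {0xe7,0x40,0xab,0x48,0xe8}
#2 dst[0x01+8] := {0xd0,0x2b,0x72,0x1c,0xf3,0x2d,0x3d,0xa7}
query mem[0x24]=0x1c, mem[0x1a]=0x40, mem[0x04]=0x1c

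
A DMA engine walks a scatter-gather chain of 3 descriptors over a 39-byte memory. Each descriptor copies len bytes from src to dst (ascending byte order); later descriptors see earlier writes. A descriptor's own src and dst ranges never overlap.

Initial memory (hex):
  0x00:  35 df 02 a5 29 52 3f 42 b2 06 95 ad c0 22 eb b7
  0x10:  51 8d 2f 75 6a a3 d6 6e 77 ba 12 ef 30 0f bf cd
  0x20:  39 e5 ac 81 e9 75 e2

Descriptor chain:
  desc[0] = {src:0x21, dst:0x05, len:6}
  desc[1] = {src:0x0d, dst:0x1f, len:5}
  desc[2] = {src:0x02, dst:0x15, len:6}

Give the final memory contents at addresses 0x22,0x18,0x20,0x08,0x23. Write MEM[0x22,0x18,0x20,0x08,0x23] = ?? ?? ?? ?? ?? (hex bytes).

MEM[0x22,0x18,0x20,0x08,0x23] = 51 e5 eb e9 8d

  after D0: wrote 6B at 0x05 = e5ac81e975e2
  after D1: wrote 5B at 0x1f = 22ebb7518d
  after D2: wrote 6B at 0x15 = 02a529e5ac81
query mem[0x22]=0x51, mem[0x18]=0xe5, mem[0x20]=0xeb, mem[0x08]=0xe9, mem[0x23]=0x8d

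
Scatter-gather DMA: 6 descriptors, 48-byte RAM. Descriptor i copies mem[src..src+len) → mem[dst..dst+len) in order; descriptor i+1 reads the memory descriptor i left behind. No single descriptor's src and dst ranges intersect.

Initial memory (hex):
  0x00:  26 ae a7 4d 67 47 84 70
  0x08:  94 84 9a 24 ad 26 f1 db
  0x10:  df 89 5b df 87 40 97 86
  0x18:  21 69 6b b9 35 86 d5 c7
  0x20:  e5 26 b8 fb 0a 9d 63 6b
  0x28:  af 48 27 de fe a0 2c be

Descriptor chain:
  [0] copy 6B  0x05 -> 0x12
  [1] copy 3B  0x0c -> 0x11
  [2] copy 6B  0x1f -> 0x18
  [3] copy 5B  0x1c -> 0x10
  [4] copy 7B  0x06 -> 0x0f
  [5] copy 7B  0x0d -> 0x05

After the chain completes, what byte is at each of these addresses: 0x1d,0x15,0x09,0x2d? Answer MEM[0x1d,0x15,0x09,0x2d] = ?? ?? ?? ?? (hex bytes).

MEM[0x1d,0x15,0x09,0x2d] = 0a ad 94 a0

D0: mem[0x12..0x17] <- [47 84 70 94 84 9a]
D1: mem[0x11..0x13] <- [ad 26 f1]
D2: mem[0x18..0x1d] <- [c7 e5 26 b8 fb 0a]
D3: mem[0x10..0x14] <- [fb 0a d5 c7 e5]
D4: mem[0x0f..0x15] <- [84 70 94 84 9a 24 ad]
D5: mem[0x05..0x0b] <- [26 f1 84 70 94 84 9a]
query mem[0x1d]=0x0a, mem[0x15]=0xad, mem[0x09]=0x94, mem[0x2d]=0xa0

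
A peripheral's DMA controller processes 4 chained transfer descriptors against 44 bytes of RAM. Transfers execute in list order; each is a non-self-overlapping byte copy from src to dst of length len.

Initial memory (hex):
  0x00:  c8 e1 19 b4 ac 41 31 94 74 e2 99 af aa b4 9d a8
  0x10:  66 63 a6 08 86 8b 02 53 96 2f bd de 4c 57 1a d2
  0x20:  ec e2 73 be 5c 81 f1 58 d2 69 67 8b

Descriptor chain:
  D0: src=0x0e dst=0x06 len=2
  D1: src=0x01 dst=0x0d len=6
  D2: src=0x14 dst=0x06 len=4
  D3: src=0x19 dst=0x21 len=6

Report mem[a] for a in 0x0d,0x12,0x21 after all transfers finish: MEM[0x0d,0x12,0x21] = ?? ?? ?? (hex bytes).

#0 dst[0x06+2] := {0x9d,0xa8}
#1 dst[0x0d+6] := {0xe1,0x19,0xb4,0xac,0x41,0x9d}
#2 dst[0x06+4] := {0x86,0x8b,0x02,0x53}
#3 dst[0x21+6] := {0x2f,0xbd,0xde,0x4c,0x57,0x1a}
query mem[0x0d]=0xe1, mem[0x12]=0x9d, mem[0x21]=0x2f

MEM[0x0d,0x12,0x21] = e1 9d 2f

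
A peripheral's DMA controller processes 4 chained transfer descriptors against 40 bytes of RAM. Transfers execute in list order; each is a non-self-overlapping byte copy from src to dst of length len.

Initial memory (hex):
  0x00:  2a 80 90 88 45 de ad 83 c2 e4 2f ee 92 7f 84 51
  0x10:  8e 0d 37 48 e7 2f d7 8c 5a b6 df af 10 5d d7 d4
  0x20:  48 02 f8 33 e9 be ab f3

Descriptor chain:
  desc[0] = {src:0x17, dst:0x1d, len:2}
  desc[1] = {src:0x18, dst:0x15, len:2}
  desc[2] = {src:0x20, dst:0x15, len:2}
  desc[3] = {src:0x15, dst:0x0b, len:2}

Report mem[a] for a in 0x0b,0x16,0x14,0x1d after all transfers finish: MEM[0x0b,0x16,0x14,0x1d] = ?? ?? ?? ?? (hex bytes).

[0] 0x17->0x1d len=2 : 8c 5a
[1] 0x18->0x15 len=2 : 5a b6
[2] 0x20->0x15 len=2 : 48 02
[3] 0x15->0x0b len=2 : 48 02
query mem[0x0b]=0x48, mem[0x16]=0x02, mem[0x14]=0xe7, mem[0x1d]=0x8c

MEM[0x0b,0x16,0x14,0x1d] = 48 02 e7 8c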